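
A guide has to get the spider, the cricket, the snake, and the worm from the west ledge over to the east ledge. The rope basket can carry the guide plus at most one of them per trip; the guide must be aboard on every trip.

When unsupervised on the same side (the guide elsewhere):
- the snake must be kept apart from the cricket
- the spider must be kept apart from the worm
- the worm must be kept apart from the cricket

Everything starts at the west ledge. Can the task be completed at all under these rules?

No

Whatever the first load, the items left behind include a forbidden pair without the guide. No opening move is safe, so no plan exists.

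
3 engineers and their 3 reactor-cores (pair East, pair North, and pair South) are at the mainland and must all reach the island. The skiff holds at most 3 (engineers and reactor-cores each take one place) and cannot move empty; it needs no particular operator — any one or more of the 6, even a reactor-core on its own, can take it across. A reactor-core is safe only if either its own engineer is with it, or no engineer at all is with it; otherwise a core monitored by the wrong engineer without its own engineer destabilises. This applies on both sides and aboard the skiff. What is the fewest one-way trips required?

Counting alone: each trip to the island takes at most 3 across and each return brings at least 1 back, so after t trips out (and t−1 returns) at most 3t − (t−1) of the 6 are across; that first reaches 6 at t = 3, so at least 5 crossings are needed.
The plan below uses exactly 5 crossings, so it is optimal:
1. engineer East and reactor-core East cross → the island.
2. engineer East crosses ← the mainland.
3. engineer East, engineer North, and engineer South cross → the island.
4. reactor-core East crosses ← the mainland.
5. reactor-core East, reactor-core North, and reactor-core South cross → the island.

5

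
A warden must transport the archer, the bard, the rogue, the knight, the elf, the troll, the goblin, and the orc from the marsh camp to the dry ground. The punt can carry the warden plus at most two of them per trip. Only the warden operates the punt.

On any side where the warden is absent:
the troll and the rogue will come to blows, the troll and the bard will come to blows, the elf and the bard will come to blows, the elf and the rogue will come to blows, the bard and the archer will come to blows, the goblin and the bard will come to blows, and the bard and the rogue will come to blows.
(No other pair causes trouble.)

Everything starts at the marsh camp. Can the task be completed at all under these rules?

Yes

1. Warden goes to the dry ground with the bard and the rogue.  [the marsh camp: the archer, the elf, the goblin, the knight, the orc, the troll | the dry ground: the bard, the rogue]
2. Warden goes back to the marsh camp with the bard.  [the marsh camp: the archer, the bard, the elf, the goblin, the knight, the orc, the troll | the dry ground: the rogue]
3. Warden goes to the dry ground with the archer and the bard.  [the marsh camp: the elf, the goblin, the knight, the orc, the troll | the dry ground: the archer, the bard, the rogue]
4. Warden goes back to the marsh camp with the bard.  [the marsh camp: the bard, the elf, the goblin, the knight, the orc, the troll | the dry ground: the archer, the rogue]
5. Warden goes to the dry ground with the bard and the knight.  [the marsh camp: the elf, the goblin, the orc, the troll | the dry ground: the archer, the bard, the knight, the rogue]
6. Warden goes back to the marsh camp with the bard.  [the marsh camp: the bard, the elf, the goblin, the orc, the troll | the dry ground: the archer, the knight, the rogue]
7. Warden goes to the dry ground with the bard and the goblin.  [the marsh camp: the elf, the orc, the troll | the dry ground: the archer, the bard, the goblin, the knight, the rogue]
8. Warden goes back to the marsh camp with the bard.  [the marsh camp: the bard, the elf, the orc, the troll | the dry ground: the archer, the goblin, the knight, the rogue]
9. Warden goes to the dry ground with the bard and the orc.  [the marsh camp: the elf, the troll | the dry ground: the archer, the bard, the goblin, the knight, the orc, the rogue]
10. Warden goes back to the marsh camp with the bard.  [the marsh camp: the bard, the elf, the troll | the dry ground: the archer, the goblin, the knight, the orc, the rogue]
11. Warden goes to the dry ground with the elf and the troll.  [the marsh camp: the bard | the dry ground: the archer, the elf, the goblin, the knight, the orc, the rogue, the troll]
12. Warden goes back to the marsh camp with the rogue.  [the marsh camp: the bard, the rogue | the dry ground: the archer, the elf, the goblin, the knight, the orc, the troll]
13. Warden goes to the dry ground with the bard and the rogue.  [the marsh camp: — | the dry ground: the archer, the bard, the elf, the goblin, the knight, the orc, the rogue, the troll]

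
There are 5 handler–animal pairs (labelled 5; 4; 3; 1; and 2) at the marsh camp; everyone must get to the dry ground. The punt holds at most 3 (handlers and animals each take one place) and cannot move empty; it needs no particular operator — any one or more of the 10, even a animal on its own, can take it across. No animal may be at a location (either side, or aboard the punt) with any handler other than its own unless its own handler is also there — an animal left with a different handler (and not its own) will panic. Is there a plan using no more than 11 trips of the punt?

Yes — this plan uses 11 crossings (≤ 11):
1. animal 5 and handler 5 cross → the dry ground.
2. handler 5 crosses ← the marsh camp.
3. animal 1, animal 3, and animal 4 cross → the dry ground.
4. animal 5 crosses ← the marsh camp.
5. handler 1, handler 3, and handler 4 cross → the dry ground.
6. animal 4 and handler 4 cross ← the marsh camp.
7. handler 2, handler 4, and handler 5 cross → the dry ground.
8. animal 3 crosses ← the marsh camp.
9. animal 4 and animal 5 cross → the dry ground.
10. animal 5 crosses ← the marsh camp.
11. animal 2, animal 3, and animal 5 cross → the dry ground.

Yes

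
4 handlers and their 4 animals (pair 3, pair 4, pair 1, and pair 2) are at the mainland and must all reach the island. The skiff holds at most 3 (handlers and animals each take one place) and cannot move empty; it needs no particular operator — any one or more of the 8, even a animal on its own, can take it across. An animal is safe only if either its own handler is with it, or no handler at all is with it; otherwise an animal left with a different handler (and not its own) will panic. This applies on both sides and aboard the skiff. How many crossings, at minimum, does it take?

Counting alone: each trip to the island takes at most 3 across and each return brings at least 1 back, so after t trips out (and t−1 returns) at most 3t − (t−1) of the 8 are across; that first reaches 8 at t = 4, so at least 7 crossings are needed.
The safety rule pushes this higher. Following every safe sequence of crossings, the most of the 8 that can be at the island as the skiff arrives there on crossing 7 is 7 — never all 8.
So no plan with fewer than 9 crossings exists, and this one achieves 9:
1. animal 3 and handler 3 cross → the island.
2. handler 3 crosses ← the mainland.
3. animal 4, handler 3, and handler 4 cross → the island.
4. animal 3 and handler 3 cross ← the mainland.
5. handler 1, handler 2, and handler 3 cross → the island.
6. animal 4 crosses ← the mainland.
7. animal 3 and animal 4 cross → the island.
8. animal 3 crosses ← the mainland.
9. animal 1, animal 2, and animal 3 cross → the island.

9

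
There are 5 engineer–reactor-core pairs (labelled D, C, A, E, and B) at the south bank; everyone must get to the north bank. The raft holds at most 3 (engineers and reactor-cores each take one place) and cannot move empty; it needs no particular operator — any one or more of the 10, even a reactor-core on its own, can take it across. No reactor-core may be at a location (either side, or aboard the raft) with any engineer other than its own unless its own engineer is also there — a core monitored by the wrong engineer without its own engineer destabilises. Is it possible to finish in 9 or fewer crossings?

No

Counting alone: each trip to the north bank takes at most 3 across and each return brings at least 1 back, so after t trips out (and t−1 returns) at most 3t − (t−1) of the 10 are across; that first reaches 10 at t = 5, so at least 9 crossings are needed.
The safety rule pushes this higher. Following every safe sequence of crossings, the most of the 10 that can be at the north bank as the raft arrives there on crossing 9 is 9 — never all 10.
So the move cannot be finished within 9 crossings. (The shortest complete plan takes 11:)
1. engineer D and reactor-core D cross → the north bank.
2. engineer D crosses ← the south bank.
3. reactor-core A, reactor-core C, and reactor-core E cross → the north bank.
4. reactor-core D crosses ← the south bank.
5. engineer A, engineer C, and engineer E cross → the north bank.
6. engineer C and reactor-core C cross ← the south bank.
7. engineer B, engineer C, and engineer D cross → the north bank.
8. reactor-core A crosses ← the south bank.
9. reactor-core C and reactor-core D cross → the north bank.
10. reactor-core D crosses ← the south bank.
11. reactor-core A, reactor-core B, and reactor-core D cross → the north bank.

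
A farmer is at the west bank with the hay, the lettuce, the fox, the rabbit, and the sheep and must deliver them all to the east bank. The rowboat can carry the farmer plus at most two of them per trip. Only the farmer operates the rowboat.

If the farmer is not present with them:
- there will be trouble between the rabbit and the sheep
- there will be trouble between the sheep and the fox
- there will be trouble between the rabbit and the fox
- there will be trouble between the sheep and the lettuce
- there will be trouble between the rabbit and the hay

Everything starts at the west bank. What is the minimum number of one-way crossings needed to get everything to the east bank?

Counting alone: the farmer can take at most 2 across per trip to the east bank, so moving all 5 needs at least 3 loaded trips out, with a return between consecutive ones — at least 5 crossings.
The safety rule pushes this higher. Following every safe sequence of crossings, the most of the 5 that can be at the east bank as the rowboat arrives there on crossing 5 is 4 — never all 5.
So no plan with fewer than 7 crossings exists, and this one achieves 7:
1. Farmer goes to the east bank with the rabbit and the sheep.  [the west bank: the fox, the hay, the lettuce | the east bank: the rabbit, the sheep]
2. Farmer goes back to the west bank with the rabbit.  [the west bank: the fox, the hay, the lettuce, the rabbit | the east bank: the sheep]
3. Farmer goes to the east bank with the fox and the hay.  [the west bank: the lettuce, the rabbit | the east bank: the fox, the hay, the sheep]
4. Farmer goes back to the west bank with the fox.  [the west bank: the fox, the lettuce, the rabbit | the east bank: the hay, the sheep]
5. Farmer goes to the east bank with the fox and the lettuce.  [the west bank: the rabbit | the east bank: the fox, the hay, the lettuce, the sheep]
6. Farmer goes back to the west bank with the sheep.  [the west bank: the rabbit, the sheep | the east bank: the fox, the hay, the lettuce]
7. Farmer goes to the east bank with the rabbit and the sheep.  [the west bank: — | the east bank: the fox, the hay, the lettuce, the rabbit, the sheep]

7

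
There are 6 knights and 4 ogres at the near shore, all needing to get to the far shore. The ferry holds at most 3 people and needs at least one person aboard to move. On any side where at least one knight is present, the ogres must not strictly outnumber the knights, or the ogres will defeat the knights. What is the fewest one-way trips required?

9

Counting alone: each trip to the far shore takes at most 3 across and each return brings at least 1 back, so after t trips out (and t−1 returns) at most 3t − (t−1) of the 10 are across; that first reaches 10 at t = 5, so at least 9 crossings are needed.
The plan below uses exactly 9 crossings, so it is optimal:
1. 2 ogres → the far shore.  (the near shore: 6K 2O; the far shore: 0K 2O)
2. 1 ogre ← the near shore.  (the near shore: 6K 3O; the far shore: 0K 1O)
3. 3 ogres → the far shore.  (the near shore: 6K 0O; the far shore: 0K 4O)
4. 1 ogre ← the near shore.  (the near shore: 6K 1O; the far shore: 0K 3O)
5. 3 knights → the far shore.  (the near shore: 3K 1O; the far shore: 3K 3O)
6. 1 ogre ← the near shore.  (the near shore: 3K 2O; the far shore: 3K 2O)
7. 1 knight and 2 ogres → the far shore.  (the near shore: 2K 0O; the far shore: 4K 4O)
8. 1 ogre ← the near shore.  (the near shore: 2K 1O; the far shore: 4K 3O)
9. 2 knights and 1 ogre → the far shore.  (the near shore: 0K 0O; the far shore: 6K 4O)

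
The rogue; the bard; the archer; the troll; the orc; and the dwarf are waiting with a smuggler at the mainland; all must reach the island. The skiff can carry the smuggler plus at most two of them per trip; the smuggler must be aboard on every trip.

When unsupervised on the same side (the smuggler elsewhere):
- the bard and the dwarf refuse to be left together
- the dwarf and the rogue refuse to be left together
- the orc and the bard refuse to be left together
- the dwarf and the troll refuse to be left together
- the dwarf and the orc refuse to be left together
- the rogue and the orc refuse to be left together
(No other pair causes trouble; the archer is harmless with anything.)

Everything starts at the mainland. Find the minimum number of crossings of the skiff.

9

Counting alone: the smuggler can take at most 2 across per trip to the island, so moving all 6 needs at least 3 loaded trips out, with a return between consecutive ones — at least 5 crossings.
The safety rule pushes this higher. Following every safe sequence of crossings, the most of the 6 that can be at the island as the skiff arrives there on crossings 5, 7 is 4, 5 respectively — never all 6.
So no plan with fewer than 9 crossings exists, and this one achieves 9:
1. Smuggler goes to the island with the dwarf and the orc.
2. Smuggler goes back to the mainland with the orc.
3. Smuggler goes to the island with the bard and the rogue.
4. Smuggler goes back to the mainland with the dwarf.
5. Smuggler goes to the island with the archer and the dwarf.
6. Smuggler goes back to the mainland with the dwarf.
7. Smuggler goes to the island with the orc and the troll.
8. Smuggler goes back to the mainland with the orc.
9. Smuggler goes to the island with the dwarf and the orc.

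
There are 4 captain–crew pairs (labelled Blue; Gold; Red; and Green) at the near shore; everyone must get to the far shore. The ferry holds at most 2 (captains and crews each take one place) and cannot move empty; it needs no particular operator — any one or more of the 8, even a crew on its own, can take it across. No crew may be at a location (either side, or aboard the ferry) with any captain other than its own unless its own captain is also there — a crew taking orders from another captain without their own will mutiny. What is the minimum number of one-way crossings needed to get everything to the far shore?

Following every safe sequence of crossings from the start, the most of the 8 that can be at the far shore as the ferry arrives there on crossings 1, 3, 5 is 2, 3, 4 respectively; the best ever achieved is 4 of 8.
From crossing 7 on, no configuration arises that was not already reachable earlier: only 44 distinct safe configurations (who is on which side, and where the ferry is) can ever be reached, none of them has everyone across, and every continuation just revisits them. So no valid plan exists.

impossible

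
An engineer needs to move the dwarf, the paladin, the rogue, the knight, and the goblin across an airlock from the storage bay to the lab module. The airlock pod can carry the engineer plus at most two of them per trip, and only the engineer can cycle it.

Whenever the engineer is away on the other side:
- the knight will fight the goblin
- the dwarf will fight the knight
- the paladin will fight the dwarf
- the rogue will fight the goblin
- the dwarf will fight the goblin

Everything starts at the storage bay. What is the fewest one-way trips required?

Counting alone: the engineer can take at most 2 across per trip to the lab module, so moving all 5 needs at least 3 loaded trips out, with a return between consecutive ones — at least 5 crossings.
The safety rule pushes this higher. Following every safe sequence of crossings, the most of the 5 that can be at the lab module as the airlock pod arrives there on crossing 5 is 4 — never all 5.
So no plan with fewer than 7 crossings exists, and this one achieves 7:
1. Engineer goes to the lab module with the dwarf and the goblin.
2. Engineer goes back to the storage bay with the dwarf.
3. Engineer goes to the lab module with the dwarf and the paladin.
4. Engineer goes back to the storage bay with the dwarf.
5. Engineer goes to the lab module with the knight and the rogue.
6. Engineer goes back to the storage bay with the goblin.
7. Engineer goes to the lab module with the dwarf and the goblin.

7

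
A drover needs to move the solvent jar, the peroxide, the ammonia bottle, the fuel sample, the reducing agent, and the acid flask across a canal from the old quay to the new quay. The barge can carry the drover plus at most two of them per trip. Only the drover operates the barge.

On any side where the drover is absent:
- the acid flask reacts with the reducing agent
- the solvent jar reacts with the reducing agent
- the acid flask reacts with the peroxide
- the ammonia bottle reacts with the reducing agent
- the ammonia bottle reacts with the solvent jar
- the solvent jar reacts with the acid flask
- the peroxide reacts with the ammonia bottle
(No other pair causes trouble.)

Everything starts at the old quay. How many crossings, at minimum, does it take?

Whatever the first load, the items left behind include a forbidden pair without the drover. No opening move is safe, so no plan exists.

impossible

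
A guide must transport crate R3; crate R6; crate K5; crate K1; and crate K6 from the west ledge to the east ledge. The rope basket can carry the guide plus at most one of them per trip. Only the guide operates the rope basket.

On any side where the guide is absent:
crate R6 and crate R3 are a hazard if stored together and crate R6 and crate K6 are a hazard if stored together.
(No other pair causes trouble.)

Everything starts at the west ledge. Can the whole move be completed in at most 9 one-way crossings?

No

Counting alone: the guide can take at most 1 across per trip to the east ledge, so moving all 5 needs at least 5 loaded trips out, with a return between consecutive ones — at least 9 crossings.
The safety rule pushes this higher. Following every safe sequence of crossings, the most of the 5 that can be at the east ledge as the rope basket arrives there on crossing 9 is 4 — never all 5.
So the move cannot be finished within 9 crossings. (The shortest complete plan takes 11:)
1. Guide goes to the east ledge with crate R6.  [the west ledge: crate K1, crate K5, crate K6, crate R3 | the east ledge: crate R6]
2. Guide goes back to the west ledge alone.  [the west ledge: crate K1, crate K5, crate K6, crate R3 | the east ledge: crate R6]
3. Guide goes to the east ledge with crate R3.  [the west ledge: crate K1, crate K5, crate K6 | the east ledge: crate R3, crate R6]
4. Guide goes back to the west ledge with crate R6.  [the west ledge: crate K1, crate K5, crate K6, crate R6 | the east ledge: crate R3]
5. Guide goes to the east ledge with crate K6.  [the west ledge: crate K1, crate K5, crate R6 | the east ledge: crate K6, crate R3]
6. Guide goes back to the west ledge alone.  [the west ledge: crate K1, crate K5, crate R6 | the east ledge: crate K6, crate R3]
7. Guide goes to the east ledge with crate K5.  [the west ledge: crate K1, crate R6 | the east ledge: crate K5, crate K6, crate R3]
8. Guide goes back to the west ledge alone.  [the west ledge: crate K1, crate R6 | the east ledge: crate K5, crate K6, crate R3]
9. Guide goes to the east ledge with crate K1.  [the west ledge: crate R6 | the east ledge: crate K1, crate K5, crate K6, crate R3]
10. Guide goes back to the west ledge alone.  [the west ledge: crate R6 | the east ledge: crate K1, crate K5, crate K6, crate R3]
11. Guide goes to the east ledge with crate R6.  [the west ledge: — | the east ledge: crate K1, crate K5, crate K6, crate R3, crate R6]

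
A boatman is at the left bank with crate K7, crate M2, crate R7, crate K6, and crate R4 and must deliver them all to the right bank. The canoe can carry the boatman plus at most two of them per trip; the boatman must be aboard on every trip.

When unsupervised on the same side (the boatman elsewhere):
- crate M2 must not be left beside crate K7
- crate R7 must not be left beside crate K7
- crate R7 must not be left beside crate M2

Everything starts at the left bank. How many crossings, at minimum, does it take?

Counting alone: the boatman can take at most 2 across per trip to the right bank, so moving all 5 needs at least 3 loaded trips out, with a return between consecutive ones — at least 5 crossings.
The safety rule pushes this higher. Following every safe sequence of crossings, the most of the 5 that can be at the right bank as the canoe arrives there on crossing 5 is 4 — never all 5.
So no plan with fewer than 7 crossings exists, and this one achieves 7:
1. Boatman goes to the right bank with crate K7 and crate M2.  [the left bank: crate K6, crate R4, crate R7 | the right bank: crate K7, crate M2]
2. Boatman goes back to the left bank with crate K7.  [the left bank: crate K6, crate K7, crate R4, crate R7 | the right bank: crate M2]
3. Boatman goes to the right bank with crate K6 and crate K7.  [the left bank: crate R4, crate R7 | the right bank: crate K6, crate K7, crate M2]
4. Boatman goes back to the left bank with crate K7.  [the left bank: crate K7, crate R4, crate R7 | the right bank: crate K6, crate M2]
5. Boatman goes to the right bank with crate K7 and crate R4.  [the left bank: crate R7 | the right bank: crate K6, crate K7, crate M2, crate R4]
6. Boatman goes back to the left bank with crate K7.  [the left bank: crate K7, crate R7 | the right bank: crate K6, crate M2, crate R4]
7. Boatman goes to the right bank with crate K7 and crate R7.  [the left bank: — | the right bank: crate K6, crate K7, crate M2, crate R4, crate R7]

7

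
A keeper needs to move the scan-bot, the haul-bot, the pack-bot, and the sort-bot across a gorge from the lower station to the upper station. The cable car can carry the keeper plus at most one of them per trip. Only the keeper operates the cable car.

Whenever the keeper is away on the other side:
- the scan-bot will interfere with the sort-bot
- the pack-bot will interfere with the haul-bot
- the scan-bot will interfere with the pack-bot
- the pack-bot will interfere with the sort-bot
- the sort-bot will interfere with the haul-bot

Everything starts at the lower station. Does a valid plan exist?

Whatever the first load, the items left behind include a forbidden pair without the keeper. No opening move is safe, so no plan exists.

No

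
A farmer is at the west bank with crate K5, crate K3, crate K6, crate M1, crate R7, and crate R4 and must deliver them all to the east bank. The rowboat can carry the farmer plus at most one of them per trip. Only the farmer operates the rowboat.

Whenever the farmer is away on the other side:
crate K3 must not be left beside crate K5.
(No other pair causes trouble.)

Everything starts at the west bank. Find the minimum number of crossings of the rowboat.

Counting alone: the farmer can take at most 1 across per trip to the east bank, so moving all 6 needs at least 6 loaded trips out, with a return between consecutive ones — at least 11 crossings.
The plan below uses exactly 11 crossings, so it is optimal:
1. Farmer goes to the east bank with crate K5.
2. Farmer goes back to the west bank alone.
3. Farmer goes to the east bank with crate K6.
4. Farmer goes back to the west bank alone.
5. Farmer goes to the east bank with crate M1.
6. Farmer goes back to the west bank alone.
7. Farmer goes to the east bank with crate R7.
8. Farmer goes back to the west bank alone.
9. Farmer goes to the east bank with crate R4.
10. Farmer goes back to the west bank alone.
11. Farmer goes to the east bank with crate K3.

11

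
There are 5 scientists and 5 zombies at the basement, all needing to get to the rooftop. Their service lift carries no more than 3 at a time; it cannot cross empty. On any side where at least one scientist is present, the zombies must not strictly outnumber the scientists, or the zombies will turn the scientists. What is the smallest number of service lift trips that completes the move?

Counting alone: each trip to the rooftop takes at most 3 across and each return brings at least 1 back, so after t trips out (and t−1 returns) at most 3t − (t−1) of the 10 are across; that first reaches 10 at t = 5, so at least 9 crossings are needed.
The safety rule pushes this higher. Following every safe sequence of crossings, the most of the 10 that can be at the rooftop as the service lift arrives there on crossing 9 is 9 — never all 10.
So no plan with fewer than 11 crossings exists, and this one achieves 11:
1. 2 zombies → the rooftop.  (the basement: 5S 3Z; the rooftop: 0S 2Z)
2. 1 zombie ← the basement.  (the basement: 5S 4Z; the rooftop: 0S 1Z)
3. 3 zombies → the rooftop.  (the basement: 5S 1Z; the rooftop: 0S 4Z)
4. 1 zombie ← the basement.  (the basement: 5S 2Z; the rooftop: 0S 3Z)
5. 3 scientists → the rooftop.  (the basement: 2S 2Z; the rooftop: 3S 3Z)
6. 1 scientist and 1 zombie ← the basement.  (the basement: 3S 3Z; the rooftop: 2S 2Z)
7. 3 scientists → the rooftop.  (the basement: 0S 3Z; the rooftop: 5S 2Z)
8. 1 zombie ← the basement.  (the basement: 0S 4Z; the rooftop: 5S 1Z)
9. 2 zombies → the rooftop.  (the basement: 0S 2Z; the rooftop: 5S 3Z)
10. 1 zombie ← the basement.  (the basement: 0S 3Z; the rooftop: 5S 2Z)
11. 3 zombies → the rooftop.  (the basement: 0S 0Z; the rooftop: 5S 5Z)

11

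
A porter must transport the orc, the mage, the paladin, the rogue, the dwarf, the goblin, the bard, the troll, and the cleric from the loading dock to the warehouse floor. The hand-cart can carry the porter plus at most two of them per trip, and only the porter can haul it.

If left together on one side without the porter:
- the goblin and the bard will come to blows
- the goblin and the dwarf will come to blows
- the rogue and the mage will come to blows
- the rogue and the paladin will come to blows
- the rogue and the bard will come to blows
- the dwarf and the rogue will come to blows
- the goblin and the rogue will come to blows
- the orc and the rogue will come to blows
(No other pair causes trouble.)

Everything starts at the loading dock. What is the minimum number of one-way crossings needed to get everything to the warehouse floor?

Counting alone: the porter can take at most 2 across per trip to the warehouse floor, so moving all 9 needs at least 5 loaded trips out, with a return between consecutive ones — at least 9 crossings.
The safety rule pushes this higher. Following every safe sequence of crossings, the most of the 9 that can be at the warehouse floor as the hand-cart arrives there on crossings 9, 11, 13 is 6, 7, 8 respectively — never all 9.
So no plan with fewer than 15 crossings exists, and this one achieves 15:
1. Porter goes to the warehouse floor with the goblin and the rogue.
2. Porter goes back to the loading dock with the rogue.
3. Porter goes to the warehouse floor with the orc and the rogue.
4. Porter goes back to the loading dock with the rogue.
5. Porter goes to the warehouse floor with the mage and the rogue.
6. Porter goes back to the loading dock with the rogue.
7. Porter goes to the warehouse floor with the paladin and the rogue.
8. Porter goes back to the loading dock with the rogue.
9. Porter goes to the warehouse floor with the rogue and the troll.
10. Porter goes back to the loading dock with the rogue.
11. Porter goes to the warehouse floor with the cleric and the rogue.
12. Porter goes back to the loading dock with the rogue.
13. Porter goes to the warehouse floor with the bard and the dwarf.
14. Porter goes back to the loading dock with the goblin.
15. Porter goes to the warehouse floor with the goblin and the rogue.

15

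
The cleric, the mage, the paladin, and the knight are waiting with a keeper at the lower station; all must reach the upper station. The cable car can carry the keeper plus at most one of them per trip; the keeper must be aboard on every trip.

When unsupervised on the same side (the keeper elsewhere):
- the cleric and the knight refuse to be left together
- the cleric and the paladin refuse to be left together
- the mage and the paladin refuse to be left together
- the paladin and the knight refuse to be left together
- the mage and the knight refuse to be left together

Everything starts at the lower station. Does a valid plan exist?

No

Whatever the first load, the items left behind include a forbidden pair without the keeper. No opening move is safe, so no plan exists.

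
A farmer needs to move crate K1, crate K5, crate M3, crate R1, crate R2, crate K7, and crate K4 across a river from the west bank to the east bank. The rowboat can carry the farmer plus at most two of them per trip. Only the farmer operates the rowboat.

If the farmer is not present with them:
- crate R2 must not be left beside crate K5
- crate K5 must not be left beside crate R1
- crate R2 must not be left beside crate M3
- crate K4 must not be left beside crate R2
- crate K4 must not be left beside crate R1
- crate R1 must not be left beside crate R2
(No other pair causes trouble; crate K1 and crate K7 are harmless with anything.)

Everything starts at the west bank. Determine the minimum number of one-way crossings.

11

Counting alone: the farmer can take at most 2 across per trip to the east bank, so moving all 7 needs at least 4 loaded trips out, with a return between consecutive ones — at least 7 crossings.
The safety rule pushes this higher. Following every safe sequence of crossings, the most of the 7 that can be at the east bank as the rowboat arrives there on crossings 7, 9 is 5, 6 respectively — never all 7.
So no plan with fewer than 11 crossings exists, and this one achieves 11:
1. Farmer goes to the east bank with crate R1 and crate R2.  [the west bank: crate K1, crate K4, crate K5, crate K7, crate M3 | the east bank: crate R1, crate R2]
2. Farmer goes back to the west bank with crate R1.  [the west bank: crate K1, crate K4, crate K5, crate K7, crate M3, crate R1 | the east bank: crate R2]
3. Farmer goes to the east bank with crate K1 and crate R1.  [the west bank: crate K4, crate K5, crate K7, crate M3 | the east bank: crate K1, crate R1, crate R2]
4. Farmer goes back to the west bank with crate R1.  [the west bank: crate K4, crate K5, crate K7, crate M3, crate R1 | the east bank: crate K1, crate R2]
5. Farmer goes to the east bank with crate K4 and crate K5.  [the west bank: crate K7, crate M3, crate R1 | the east bank: crate K1, crate K4, crate K5, crate R2]
6. Farmer goes back to the west bank with crate R2.  [the west bank: crate K7, crate M3, crate R1, crate R2 | the east bank: crate K1, crate K4, crate K5]
7. Farmer goes to the east bank with crate M3 and crate R1.  [the west bank: crate K7, crate R2 | the east bank: crate K1, crate K4, crate K5, crate M3, crate R1]
8. Farmer goes back to the west bank with crate R1.  [the west bank: crate K7, crate R1, crate R2 | the east bank: crate K1, crate K4, crate K5, crate M3]
9. Farmer goes to the east bank with crate K7 and crate R1.  [the west bank: crate R2 | the east bank: crate K1, crate K4, crate K5, crate K7, crate M3, crate R1]
10. Farmer goes back to the west bank with crate R1.  [the west bank: crate R1, crate R2 | the east bank: crate K1, crate K4, crate K5, crate K7, crate M3]
11. Farmer goes to the east bank with crate R1 and crate R2.  [the west bank: — | the east bank: crate K1, crate K4, crate K5, crate K7, crate M3, crate R1, crate R2]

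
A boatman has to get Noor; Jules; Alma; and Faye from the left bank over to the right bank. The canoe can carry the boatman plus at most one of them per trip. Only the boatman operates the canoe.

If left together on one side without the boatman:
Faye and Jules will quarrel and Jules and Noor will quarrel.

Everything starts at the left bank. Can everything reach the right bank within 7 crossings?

No

Counting alone: the boatman can take at most 1 across per trip to the right bank, so moving all 4 needs at least 4 loaded trips out, with a return between consecutive ones — at least 7 crossings.
The safety rule pushes this higher. Following every safe sequence of crossings, the most of the 4 that can be at the right bank as the canoe arrives there on crossing 7 is 3 — never all 4.
So the move cannot be finished within 7 crossings. (The shortest complete plan takes 9:)
1. Boatman goes to the right bank with Jules.  [the left bank: Alma, Faye, Noor | the right bank: Jules]
2. Boatman goes back to the left bank alone.  [the left bank: Alma, Faye, Noor | the right bank: Jules]
3. Boatman goes to the right bank with Noor.  [the left bank: Alma, Faye | the right bank: Jules, Noor]
4. Boatman goes back to the left bank with Jules.  [the left bank: Alma, Faye, Jules | the right bank: Noor]
5. Boatman goes to the right bank with Faye.  [the left bank: Alma, Jules | the right bank: Faye, Noor]
6. Boatman goes back to the left bank alone.  [the left bank: Alma, Jules | the right bank: Faye, Noor]
7. Boatman goes to the right bank with Alma.  [the left bank: Jules | the right bank: Alma, Faye, Noor]
8. Boatman goes back to the left bank alone.  [the left bank: Jules | the right bank: Alma, Faye, Noor]
9. Boatman goes to the right bank with Jules.  [the left bank: — | the right bank: Alma, Faye, Jules, Noor]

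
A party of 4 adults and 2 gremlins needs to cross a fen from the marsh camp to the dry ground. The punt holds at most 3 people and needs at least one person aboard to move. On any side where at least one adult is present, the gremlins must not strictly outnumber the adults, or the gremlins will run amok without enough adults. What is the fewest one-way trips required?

5

Counting alone: each trip to the dry ground takes at most 3 across and each return brings at least 1 back, so after t trips out (and t−1 returns) at most 3t − (t−1) of the 6 are across; that first reaches 6 at t = 3, so at least 5 crossings are needed.
The plan below uses exactly 5 crossings, so it is optimal:
1. 2 gremlins → the dry ground.  (the marsh camp: 4A 0G; the dry ground: 0A 2G)
2. 1 gremlin ← the marsh camp.  (the marsh camp: 4A 1G; the dry ground: 0A 1G)
3. 2 adults and 1 gremlin → the dry ground.  (the marsh camp: 2A 0G; the dry ground: 2A 2G)
4. 1 gremlin ← the marsh camp.  (the marsh camp: 2A 1G; the dry ground: 2A 1G)
5. 2 adults and 1 gremlin → the dry ground.  (the marsh camp: 0A 0G; the dry ground: 4A 2G)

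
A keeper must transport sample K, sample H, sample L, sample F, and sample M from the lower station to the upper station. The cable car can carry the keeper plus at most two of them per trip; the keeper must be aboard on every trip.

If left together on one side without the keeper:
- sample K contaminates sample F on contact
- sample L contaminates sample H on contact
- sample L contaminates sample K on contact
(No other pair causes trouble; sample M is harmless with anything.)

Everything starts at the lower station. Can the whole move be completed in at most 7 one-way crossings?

Yes

Yes — this plan uses 5 crossings (≤ 7):
1. Keeper goes to the upper station with sample H and sample K.  [the lower station: sample F, sample L, sample M | the upper station: sample H, sample K]
2. Keeper goes back to the lower station alone.  [the lower station: sample F, sample L, sample M | the upper station: sample H, sample K]
3. Keeper goes to the upper station with sample M.  [the lower station: sample F, sample L | the upper station: sample H, sample K, sample M]
4. Keeper goes back to the lower station alone.  [the lower station: sample F, sample L | the upper station: sample H, sample K, sample M]
5. Keeper goes to the upper station with sample F and sample L.  [the lower station: — | the upper station: sample F, sample H, sample K, sample L, sample M]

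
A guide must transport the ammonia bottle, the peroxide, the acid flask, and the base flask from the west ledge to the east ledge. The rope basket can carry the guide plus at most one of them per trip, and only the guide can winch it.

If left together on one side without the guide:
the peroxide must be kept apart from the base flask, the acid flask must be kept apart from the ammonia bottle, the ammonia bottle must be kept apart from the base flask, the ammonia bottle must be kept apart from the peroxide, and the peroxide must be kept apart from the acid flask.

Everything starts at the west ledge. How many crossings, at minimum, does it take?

impossible

Whatever the first load, the items left behind include a forbidden pair without the guide. No opening move is safe, so no plan exists.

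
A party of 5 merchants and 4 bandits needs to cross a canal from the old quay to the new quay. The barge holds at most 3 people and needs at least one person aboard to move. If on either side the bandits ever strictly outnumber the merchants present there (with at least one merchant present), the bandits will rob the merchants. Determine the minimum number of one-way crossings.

Counting alone: each trip to the new quay takes at most 3 across and each return brings at least 1 back, so after t trips out (and t−1 returns) at most 3t − (t−1) of the 9 are across; that first reaches 9 at t = 4, so at least 7 crossings are needed.
The plan below uses exactly 7 crossings, so it is optimal:
1. 3 bandits → the new quay.  (the old quay: 5M 1B; the new quay: 0M 3B)
2. 1 bandit ← the old quay.  (the old quay: 5M 2B; the new quay: 0M 2B)
3. 3 merchants → the new quay.  (the old quay: 2M 2B; the new quay: 3M 2B)
4. 1 merchant ← the old quay.  (the old quay: 3M 2B; the new quay: 2M 2B)
5. 2 merchants and 1 bandit → the new quay.  (the old quay: 1M 1B; the new quay: 4M 3B)
6. 1 merchant ← the old quay.  (the old quay: 2M 1B; the new quay: 3M 3B)
7. 2 merchants and 1 bandit → the new quay.  (the old quay: 0M 0B; the new quay: 5M 4B)

7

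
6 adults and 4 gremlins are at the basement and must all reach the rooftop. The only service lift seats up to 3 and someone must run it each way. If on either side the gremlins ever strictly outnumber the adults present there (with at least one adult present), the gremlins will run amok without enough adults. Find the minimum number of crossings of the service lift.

Counting alone: each trip to the rooftop takes at most 3 across and each return brings at least 1 back, so after t trips out (and t−1 returns) at most 3t − (t−1) of the 10 are across; that first reaches 10 at t = 5, so at least 9 crossings are needed.
The plan below uses exactly 9 crossings, so it is optimal:
1. 2 gremlins → the rooftop.  (the basement: 6A 2G; the rooftop: 0A 2G)
2. 1 gremlin ← the basement.  (the basement: 6A 3G; the rooftop: 0A 1G)
3. 3 gremlins → the rooftop.  (the basement: 6A 0G; the rooftop: 0A 4G)
4. 1 gremlin ← the basement.  (the basement: 6A 1G; the rooftop: 0A 3G)
5. 3 adults → the rooftop.  (the basement: 3A 1G; the rooftop: 3A 3G)
6. 1 gremlin ← the basement.  (the basement: 3A 2G; the rooftop: 3A 2G)
7. 1 adult and 2 gremlins → the rooftop.  (the basement: 2A 0G; the rooftop: 4A 4G)
8. 1 gremlin ← the basement.  (the basement: 2A 1G; the rooftop: 4A 3G)
9. 2 adults and 1 gremlin → the rooftop.  (the basement: 0A 0G; the rooftop: 6A 4G)

9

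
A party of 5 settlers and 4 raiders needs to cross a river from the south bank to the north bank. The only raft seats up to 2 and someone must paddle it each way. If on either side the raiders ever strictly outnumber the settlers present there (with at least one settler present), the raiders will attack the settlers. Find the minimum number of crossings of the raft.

Counting alone: each trip to the north bank takes at most 2 across and each return brings at least 1 back, so after t trips out (and t−1 returns) at most 2t − (t−1) of the 9 are across; that first reaches 9 at t = 8, so at least 15 crossings are needed.
The plan below uses exactly 15 crossings, so it is optimal:
1. 2 raiders → the north bank.  (the south bank: 5S 2R; the north bank: 0S 2R)
2. 1 raider ← the south bank.  (the south bank: 5S 3R; the north bank: 0S 1R)
3. 2 raiders → the north bank.  (the south bank: 5S 1R; the north bank: 0S 3R)
4. 1 raider ← the south bank.  (the south bank: 5S 2R; the north bank: 0S 2R)
5. 2 settlers → the north bank.  (the south bank: 3S 2R; the north bank: 2S 2R)
6. 1 raider ← the south bank.  (the south bank: 3S 3R; the north bank: 2S 1R)
7. 1 settler and 1 raider → the north bank.  (the south bank: 2S 2R; the north bank: 3S 2R)
8. 1 settler ← the south bank.  (the south bank: 3S 2R; the north bank: 2S 2R)
9. 1 settler and 1 raider → the north bank.  (the south bank: 2S 1R; the north bank: 3S 3R)
10. 1 raider ← the south bank.  (the south bank: 2S 2R; the north bank: 3S 2R)
11. 1 settler and 1 raider → the north bank.  (the south bank: 1S 1R; the north bank: 4S 3R)
12. 1 settler ← the south bank.  (the south bank: 2S 1R; the north bank: 3S 3R)
13. 1 settler and 1 raider → the north bank.  (the south bank: 1S 0R; the north bank: 4S 4R)
14. 1 raider ← the south bank.  (the south bank: 1S 1R; the north bank: 4S 3R)
15. 1 settler and 1 raider → the north bank.  (the south bank: 0S 0R; the north bank: 5S 4R)

15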